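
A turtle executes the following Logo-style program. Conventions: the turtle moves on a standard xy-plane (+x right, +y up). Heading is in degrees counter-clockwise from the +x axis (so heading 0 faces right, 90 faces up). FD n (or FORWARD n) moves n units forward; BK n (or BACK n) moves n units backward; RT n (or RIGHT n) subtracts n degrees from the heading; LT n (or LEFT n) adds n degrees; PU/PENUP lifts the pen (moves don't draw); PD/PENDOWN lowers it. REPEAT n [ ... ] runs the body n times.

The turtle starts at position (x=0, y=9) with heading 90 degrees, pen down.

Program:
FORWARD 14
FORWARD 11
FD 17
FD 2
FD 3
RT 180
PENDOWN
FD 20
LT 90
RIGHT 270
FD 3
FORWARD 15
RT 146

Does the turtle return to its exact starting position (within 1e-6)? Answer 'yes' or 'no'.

Answer: no

Derivation:
Executing turtle program step by step:
Start: pos=(0,9), heading=90, pen down
FD 14: (0,9) -> (0,23) [heading=90, draw]
FD 11: (0,23) -> (0,34) [heading=90, draw]
FD 17: (0,34) -> (0,51) [heading=90, draw]
FD 2: (0,51) -> (0,53) [heading=90, draw]
FD 3: (0,53) -> (0,56) [heading=90, draw]
RT 180: heading 90 -> 270
PD: pen down
FD 20: (0,56) -> (0,36) [heading=270, draw]
LT 90: heading 270 -> 0
RT 270: heading 0 -> 90
FD 3: (0,36) -> (0,39) [heading=90, draw]
FD 15: (0,39) -> (0,54) [heading=90, draw]
RT 146: heading 90 -> 304
Final: pos=(0,54), heading=304, 8 segment(s) drawn

Start position: (0, 9)
Final position: (0, 54)
Distance = 45; >= 1e-6 -> NOT closed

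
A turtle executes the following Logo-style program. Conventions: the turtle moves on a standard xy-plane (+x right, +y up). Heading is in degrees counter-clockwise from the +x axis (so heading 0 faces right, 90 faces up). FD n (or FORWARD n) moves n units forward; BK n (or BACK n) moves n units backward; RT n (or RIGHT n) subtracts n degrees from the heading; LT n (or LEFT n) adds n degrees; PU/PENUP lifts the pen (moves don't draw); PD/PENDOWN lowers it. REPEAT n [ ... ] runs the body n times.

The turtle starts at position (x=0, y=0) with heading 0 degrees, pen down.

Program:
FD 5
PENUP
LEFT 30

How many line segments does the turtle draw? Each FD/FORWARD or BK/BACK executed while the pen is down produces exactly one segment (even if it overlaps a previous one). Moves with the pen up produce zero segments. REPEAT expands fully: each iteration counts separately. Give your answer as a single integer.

Executing turtle program step by step:
Start: pos=(0,0), heading=0, pen down
FD 5: (0,0) -> (5,0) [heading=0, draw]
PU: pen up
LT 30: heading 0 -> 30
Final: pos=(5,0), heading=30, 1 segment(s) drawn
Segments drawn: 1

Answer: 1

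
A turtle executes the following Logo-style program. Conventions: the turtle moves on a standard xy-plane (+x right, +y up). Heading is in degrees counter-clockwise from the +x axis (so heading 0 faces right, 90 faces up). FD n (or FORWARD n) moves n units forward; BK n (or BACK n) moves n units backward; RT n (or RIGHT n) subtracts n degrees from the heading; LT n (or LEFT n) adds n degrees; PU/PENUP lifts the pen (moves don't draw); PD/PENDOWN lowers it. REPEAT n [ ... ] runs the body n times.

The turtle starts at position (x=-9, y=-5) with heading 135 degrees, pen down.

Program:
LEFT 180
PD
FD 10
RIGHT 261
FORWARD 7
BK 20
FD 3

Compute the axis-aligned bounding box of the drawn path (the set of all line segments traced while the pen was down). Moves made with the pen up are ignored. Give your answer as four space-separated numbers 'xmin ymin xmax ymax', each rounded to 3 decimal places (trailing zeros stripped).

Answer: -9.57 -22.588 2.186 -5

Derivation:
Executing turtle program step by step:
Start: pos=(-9,-5), heading=135, pen down
LT 180: heading 135 -> 315
PD: pen down
FD 10: (-9,-5) -> (-1.929,-12.071) [heading=315, draw]
RT 261: heading 315 -> 54
FD 7: (-1.929,-12.071) -> (2.186,-6.408) [heading=54, draw]
BK 20: (2.186,-6.408) -> (-9.57,-22.588) [heading=54, draw]
FD 3: (-9.57,-22.588) -> (-7.807,-20.161) [heading=54, draw]
Final: pos=(-7.807,-20.161), heading=54, 4 segment(s) drawn

Segment endpoints: x in {-9.57, -9, -7.807, -1.929, 2.186}, y in {-22.588, -20.161, -12.071, -6.408, -5}
xmin=-9.57, ymin=-22.588, xmax=2.186, ymax=-5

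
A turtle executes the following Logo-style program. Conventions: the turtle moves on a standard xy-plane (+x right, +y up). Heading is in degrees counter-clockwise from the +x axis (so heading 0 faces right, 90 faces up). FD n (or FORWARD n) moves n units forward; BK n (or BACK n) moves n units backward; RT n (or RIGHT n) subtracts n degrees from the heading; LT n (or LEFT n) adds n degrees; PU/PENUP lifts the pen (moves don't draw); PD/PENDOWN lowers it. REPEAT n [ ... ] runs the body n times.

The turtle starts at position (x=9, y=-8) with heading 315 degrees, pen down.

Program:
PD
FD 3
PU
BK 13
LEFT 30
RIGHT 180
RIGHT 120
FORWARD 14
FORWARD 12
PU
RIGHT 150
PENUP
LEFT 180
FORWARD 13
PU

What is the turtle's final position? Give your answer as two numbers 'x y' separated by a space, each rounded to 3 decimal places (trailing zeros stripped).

Answer: 23.678 30.013

Derivation:
Executing turtle program step by step:
Start: pos=(9,-8), heading=315, pen down
PD: pen down
FD 3: (9,-8) -> (11.121,-10.121) [heading=315, draw]
PU: pen up
BK 13: (11.121,-10.121) -> (1.929,-0.929) [heading=315, move]
LT 30: heading 315 -> 345
RT 180: heading 345 -> 165
RT 120: heading 165 -> 45
FD 14: (1.929,-0.929) -> (11.828,8.971) [heading=45, move]
FD 12: (11.828,8.971) -> (20.314,17.456) [heading=45, move]
PU: pen up
RT 150: heading 45 -> 255
PU: pen up
LT 180: heading 255 -> 75
FD 13: (20.314,17.456) -> (23.678,30.013) [heading=75, move]
PU: pen up
Final: pos=(23.678,30.013), heading=75, 1 segment(s) drawn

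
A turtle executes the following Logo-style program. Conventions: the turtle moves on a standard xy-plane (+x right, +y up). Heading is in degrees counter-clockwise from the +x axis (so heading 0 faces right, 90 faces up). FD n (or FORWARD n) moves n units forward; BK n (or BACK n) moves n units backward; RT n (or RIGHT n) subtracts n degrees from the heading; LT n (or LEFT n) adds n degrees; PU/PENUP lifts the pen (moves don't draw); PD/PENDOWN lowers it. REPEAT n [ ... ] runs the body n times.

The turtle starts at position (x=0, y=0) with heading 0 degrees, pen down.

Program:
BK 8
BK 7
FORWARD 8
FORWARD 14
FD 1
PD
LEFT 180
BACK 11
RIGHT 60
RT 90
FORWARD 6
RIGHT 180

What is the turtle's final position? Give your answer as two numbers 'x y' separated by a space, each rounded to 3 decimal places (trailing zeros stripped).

Executing turtle program step by step:
Start: pos=(0,0), heading=0, pen down
BK 8: (0,0) -> (-8,0) [heading=0, draw]
BK 7: (-8,0) -> (-15,0) [heading=0, draw]
FD 8: (-15,0) -> (-7,0) [heading=0, draw]
FD 14: (-7,0) -> (7,0) [heading=0, draw]
FD 1: (7,0) -> (8,0) [heading=0, draw]
PD: pen down
LT 180: heading 0 -> 180
BK 11: (8,0) -> (19,0) [heading=180, draw]
RT 60: heading 180 -> 120
RT 90: heading 120 -> 30
FD 6: (19,0) -> (24.196,3) [heading=30, draw]
RT 180: heading 30 -> 210
Final: pos=(24.196,3), heading=210, 7 segment(s) drawn

Answer: 24.196 3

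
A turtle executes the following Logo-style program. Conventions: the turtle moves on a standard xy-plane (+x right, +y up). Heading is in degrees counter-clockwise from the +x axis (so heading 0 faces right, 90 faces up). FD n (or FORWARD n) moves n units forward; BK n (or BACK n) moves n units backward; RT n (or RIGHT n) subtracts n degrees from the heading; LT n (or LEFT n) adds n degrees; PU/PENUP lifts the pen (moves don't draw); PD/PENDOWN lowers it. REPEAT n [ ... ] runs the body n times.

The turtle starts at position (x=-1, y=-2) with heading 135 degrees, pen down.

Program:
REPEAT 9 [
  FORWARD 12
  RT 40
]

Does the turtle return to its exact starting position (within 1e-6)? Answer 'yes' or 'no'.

Answer: yes

Derivation:
Executing turtle program step by step:
Start: pos=(-1,-2), heading=135, pen down
REPEAT 9 [
  -- iteration 1/9 --
  FD 12: (-1,-2) -> (-9.485,6.485) [heading=135, draw]
  RT 40: heading 135 -> 95
  -- iteration 2/9 --
  FD 12: (-9.485,6.485) -> (-10.531,18.44) [heading=95, draw]
  RT 40: heading 95 -> 55
  -- iteration 3/9 --
  FD 12: (-10.531,18.44) -> (-3.648,28.269) [heading=55, draw]
  RT 40: heading 55 -> 15
  -- iteration 4/9 --
  FD 12: (-3.648,28.269) -> (7.943,31.375) [heading=15, draw]
  RT 40: heading 15 -> 335
  -- iteration 5/9 --
  FD 12: (7.943,31.375) -> (18.819,26.304) [heading=335, draw]
  RT 40: heading 335 -> 295
  -- iteration 6/9 --
  FD 12: (18.819,26.304) -> (23.89,15.428) [heading=295, draw]
  RT 40: heading 295 -> 255
  -- iteration 7/9 --
  FD 12: (23.89,15.428) -> (20.784,3.837) [heading=255, draw]
  RT 40: heading 255 -> 215
  -- iteration 8/9 --
  FD 12: (20.784,3.837) -> (10.954,-3.046) [heading=215, draw]
  RT 40: heading 215 -> 175
  -- iteration 9/9 --
  FD 12: (10.954,-3.046) -> (-1,-2) [heading=175, draw]
  RT 40: heading 175 -> 135
]
Final: pos=(-1,-2), heading=135, 9 segment(s) drawn

Start position: (-1, -2)
Final position: (-1, -2)
Distance = 0; < 1e-6 -> CLOSED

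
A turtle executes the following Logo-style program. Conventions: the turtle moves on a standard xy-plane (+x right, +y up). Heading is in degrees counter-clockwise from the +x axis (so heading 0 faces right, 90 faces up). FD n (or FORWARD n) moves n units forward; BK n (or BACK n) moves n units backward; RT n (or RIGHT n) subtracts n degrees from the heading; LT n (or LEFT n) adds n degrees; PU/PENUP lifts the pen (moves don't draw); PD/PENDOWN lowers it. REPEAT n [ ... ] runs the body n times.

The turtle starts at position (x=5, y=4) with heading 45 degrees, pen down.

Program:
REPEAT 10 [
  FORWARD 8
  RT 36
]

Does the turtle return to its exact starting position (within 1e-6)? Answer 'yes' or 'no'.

Answer: yes

Derivation:
Executing turtle program step by step:
Start: pos=(5,4), heading=45, pen down
REPEAT 10 [
  -- iteration 1/10 --
  FD 8: (5,4) -> (10.657,9.657) [heading=45, draw]
  RT 36: heading 45 -> 9
  -- iteration 2/10 --
  FD 8: (10.657,9.657) -> (18.558,10.908) [heading=9, draw]
  RT 36: heading 9 -> 333
  -- iteration 3/10 --
  FD 8: (18.558,10.908) -> (25.686,7.276) [heading=333, draw]
  RT 36: heading 333 -> 297
  -- iteration 4/10 --
  FD 8: (25.686,7.276) -> (29.318,0.148) [heading=297, draw]
  RT 36: heading 297 -> 261
  -- iteration 5/10 --
  FD 8: (29.318,0.148) -> (28.067,-7.753) [heading=261, draw]
  RT 36: heading 261 -> 225
  -- iteration 6/10 --
  FD 8: (28.067,-7.753) -> (22.41,-13.41) [heading=225, draw]
  RT 36: heading 225 -> 189
  -- iteration 7/10 --
  FD 8: (22.41,-13.41) -> (14.509,-14.661) [heading=189, draw]
  RT 36: heading 189 -> 153
  -- iteration 8/10 --
  FD 8: (14.509,-14.661) -> (7.38,-11.03) [heading=153, draw]
  RT 36: heading 153 -> 117
  -- iteration 9/10 --
  FD 8: (7.38,-11.03) -> (3.749,-3.902) [heading=117, draw]
  RT 36: heading 117 -> 81
  -- iteration 10/10 --
  FD 8: (3.749,-3.902) -> (5,4) [heading=81, draw]
  RT 36: heading 81 -> 45
]
Final: pos=(5,4), heading=45, 10 segment(s) drawn

Start position: (5, 4)
Final position: (5, 4)
Distance = 0; < 1e-6 -> CLOSED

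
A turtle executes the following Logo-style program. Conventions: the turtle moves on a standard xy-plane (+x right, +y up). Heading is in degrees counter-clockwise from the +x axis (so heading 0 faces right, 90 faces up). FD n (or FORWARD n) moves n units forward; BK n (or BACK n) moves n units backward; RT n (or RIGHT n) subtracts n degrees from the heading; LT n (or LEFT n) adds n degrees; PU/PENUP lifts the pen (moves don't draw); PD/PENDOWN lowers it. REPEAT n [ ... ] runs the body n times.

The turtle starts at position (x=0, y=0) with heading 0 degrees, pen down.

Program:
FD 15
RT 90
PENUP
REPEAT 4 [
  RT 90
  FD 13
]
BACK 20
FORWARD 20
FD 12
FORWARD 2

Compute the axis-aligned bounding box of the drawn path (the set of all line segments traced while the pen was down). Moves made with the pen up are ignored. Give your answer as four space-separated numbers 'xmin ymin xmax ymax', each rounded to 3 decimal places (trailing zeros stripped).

Executing turtle program step by step:
Start: pos=(0,0), heading=0, pen down
FD 15: (0,0) -> (15,0) [heading=0, draw]
RT 90: heading 0 -> 270
PU: pen up
REPEAT 4 [
  -- iteration 1/4 --
  RT 90: heading 270 -> 180
  FD 13: (15,0) -> (2,0) [heading=180, move]
  -- iteration 2/4 --
  RT 90: heading 180 -> 90
  FD 13: (2,0) -> (2,13) [heading=90, move]
  -- iteration 3/4 --
  RT 90: heading 90 -> 0
  FD 13: (2,13) -> (15,13) [heading=0, move]
  -- iteration 4/4 --
  RT 90: heading 0 -> 270
  FD 13: (15,13) -> (15,0) [heading=270, move]
]
BK 20: (15,0) -> (15,20) [heading=270, move]
FD 20: (15,20) -> (15,0) [heading=270, move]
FD 12: (15,0) -> (15,-12) [heading=270, move]
FD 2: (15,-12) -> (15,-14) [heading=270, move]
Final: pos=(15,-14), heading=270, 1 segment(s) drawn

Segment endpoints: x in {0, 15}, y in {0}
xmin=0, ymin=0, xmax=15, ymax=0

Answer: 0 0 15 0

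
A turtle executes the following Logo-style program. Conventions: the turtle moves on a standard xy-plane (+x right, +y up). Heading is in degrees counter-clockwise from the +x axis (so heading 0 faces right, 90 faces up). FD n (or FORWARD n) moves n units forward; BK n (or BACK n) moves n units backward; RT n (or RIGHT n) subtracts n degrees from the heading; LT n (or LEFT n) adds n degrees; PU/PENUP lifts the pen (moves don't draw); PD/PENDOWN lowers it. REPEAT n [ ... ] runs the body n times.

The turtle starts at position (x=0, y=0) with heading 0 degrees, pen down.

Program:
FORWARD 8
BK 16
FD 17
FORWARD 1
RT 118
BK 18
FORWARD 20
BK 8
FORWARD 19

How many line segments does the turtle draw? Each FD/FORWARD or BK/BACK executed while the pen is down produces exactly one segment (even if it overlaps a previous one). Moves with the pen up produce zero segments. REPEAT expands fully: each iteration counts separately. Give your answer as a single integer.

Executing turtle program step by step:
Start: pos=(0,0), heading=0, pen down
FD 8: (0,0) -> (8,0) [heading=0, draw]
BK 16: (8,0) -> (-8,0) [heading=0, draw]
FD 17: (-8,0) -> (9,0) [heading=0, draw]
FD 1: (9,0) -> (10,0) [heading=0, draw]
RT 118: heading 0 -> 242
BK 18: (10,0) -> (18.45,15.893) [heading=242, draw]
FD 20: (18.45,15.893) -> (9.061,-1.766) [heading=242, draw]
BK 8: (9.061,-1.766) -> (12.817,5.298) [heading=242, draw]
FD 19: (12.817,5.298) -> (3.897,-11.478) [heading=242, draw]
Final: pos=(3.897,-11.478), heading=242, 8 segment(s) drawn
Segments drawn: 8

Answer: 8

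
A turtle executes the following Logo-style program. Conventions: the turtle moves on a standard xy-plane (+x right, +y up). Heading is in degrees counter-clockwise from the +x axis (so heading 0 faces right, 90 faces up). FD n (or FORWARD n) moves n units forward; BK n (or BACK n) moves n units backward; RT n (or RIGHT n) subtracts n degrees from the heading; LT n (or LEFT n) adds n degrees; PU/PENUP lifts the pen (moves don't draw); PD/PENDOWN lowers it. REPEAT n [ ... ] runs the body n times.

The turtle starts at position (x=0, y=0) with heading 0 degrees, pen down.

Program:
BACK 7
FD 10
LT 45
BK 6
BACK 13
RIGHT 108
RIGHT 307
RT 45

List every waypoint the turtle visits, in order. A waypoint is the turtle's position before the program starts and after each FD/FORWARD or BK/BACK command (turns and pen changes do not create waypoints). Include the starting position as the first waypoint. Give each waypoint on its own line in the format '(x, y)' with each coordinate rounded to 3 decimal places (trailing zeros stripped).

Executing turtle program step by step:
Start: pos=(0,0), heading=0, pen down
BK 7: (0,0) -> (-7,0) [heading=0, draw]
FD 10: (-7,0) -> (3,0) [heading=0, draw]
LT 45: heading 0 -> 45
BK 6: (3,0) -> (-1.243,-4.243) [heading=45, draw]
BK 13: (-1.243,-4.243) -> (-10.435,-13.435) [heading=45, draw]
RT 108: heading 45 -> 297
RT 307: heading 297 -> 350
RT 45: heading 350 -> 305
Final: pos=(-10.435,-13.435), heading=305, 4 segment(s) drawn
Waypoints (5 total):
(0, 0)
(-7, 0)
(3, 0)
(-1.243, -4.243)
(-10.435, -13.435)

Answer: (0, 0)
(-7, 0)
(3, 0)
(-1.243, -4.243)
(-10.435, -13.435)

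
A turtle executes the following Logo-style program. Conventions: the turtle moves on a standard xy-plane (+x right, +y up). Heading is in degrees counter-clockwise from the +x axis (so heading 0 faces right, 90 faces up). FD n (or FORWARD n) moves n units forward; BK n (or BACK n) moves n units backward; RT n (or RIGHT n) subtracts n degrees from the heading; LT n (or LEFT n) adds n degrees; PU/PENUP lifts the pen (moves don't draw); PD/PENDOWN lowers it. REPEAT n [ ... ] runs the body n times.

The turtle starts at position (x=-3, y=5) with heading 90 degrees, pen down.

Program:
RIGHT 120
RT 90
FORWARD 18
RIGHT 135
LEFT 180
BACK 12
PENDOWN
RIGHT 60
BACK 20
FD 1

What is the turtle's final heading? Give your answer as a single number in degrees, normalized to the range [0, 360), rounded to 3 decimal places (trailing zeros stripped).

Answer: 225

Derivation:
Executing turtle program step by step:
Start: pos=(-3,5), heading=90, pen down
RT 120: heading 90 -> 330
RT 90: heading 330 -> 240
FD 18: (-3,5) -> (-12,-10.588) [heading=240, draw]
RT 135: heading 240 -> 105
LT 180: heading 105 -> 285
BK 12: (-12,-10.588) -> (-15.106,1.003) [heading=285, draw]
PD: pen down
RT 60: heading 285 -> 225
BK 20: (-15.106,1.003) -> (-0.964,15.145) [heading=225, draw]
FD 1: (-0.964,15.145) -> (-1.671,14.438) [heading=225, draw]
Final: pos=(-1.671,14.438), heading=225, 4 segment(s) drawn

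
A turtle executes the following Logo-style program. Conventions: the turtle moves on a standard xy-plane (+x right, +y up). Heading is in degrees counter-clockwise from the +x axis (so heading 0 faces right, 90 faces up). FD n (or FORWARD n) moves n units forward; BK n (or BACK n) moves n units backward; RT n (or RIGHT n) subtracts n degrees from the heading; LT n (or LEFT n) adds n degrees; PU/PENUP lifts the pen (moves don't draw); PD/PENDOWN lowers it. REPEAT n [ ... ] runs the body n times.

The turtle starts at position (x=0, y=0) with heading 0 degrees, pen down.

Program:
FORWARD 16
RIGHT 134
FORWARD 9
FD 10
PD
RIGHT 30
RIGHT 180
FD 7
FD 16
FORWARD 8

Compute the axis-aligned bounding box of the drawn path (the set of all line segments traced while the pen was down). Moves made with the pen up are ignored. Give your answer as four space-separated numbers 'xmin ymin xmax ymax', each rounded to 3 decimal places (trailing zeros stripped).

Answer: 0 -13.667 32.601 0

Derivation:
Executing turtle program step by step:
Start: pos=(0,0), heading=0, pen down
FD 16: (0,0) -> (16,0) [heading=0, draw]
RT 134: heading 0 -> 226
FD 9: (16,0) -> (9.748,-6.474) [heading=226, draw]
FD 10: (9.748,-6.474) -> (2.801,-13.667) [heading=226, draw]
PD: pen down
RT 30: heading 226 -> 196
RT 180: heading 196 -> 16
FD 7: (2.801,-13.667) -> (9.53,-11.738) [heading=16, draw]
FD 16: (9.53,-11.738) -> (24.911,-7.328) [heading=16, draw]
FD 8: (24.911,-7.328) -> (32.601,-5.123) [heading=16, draw]
Final: pos=(32.601,-5.123), heading=16, 6 segment(s) drawn

Segment endpoints: x in {0, 2.801, 9.53, 9.748, 16, 24.911, 32.601}, y in {-13.667, -11.738, -7.328, -6.474, -5.123, 0}
xmin=0, ymin=-13.667, xmax=32.601, ymax=0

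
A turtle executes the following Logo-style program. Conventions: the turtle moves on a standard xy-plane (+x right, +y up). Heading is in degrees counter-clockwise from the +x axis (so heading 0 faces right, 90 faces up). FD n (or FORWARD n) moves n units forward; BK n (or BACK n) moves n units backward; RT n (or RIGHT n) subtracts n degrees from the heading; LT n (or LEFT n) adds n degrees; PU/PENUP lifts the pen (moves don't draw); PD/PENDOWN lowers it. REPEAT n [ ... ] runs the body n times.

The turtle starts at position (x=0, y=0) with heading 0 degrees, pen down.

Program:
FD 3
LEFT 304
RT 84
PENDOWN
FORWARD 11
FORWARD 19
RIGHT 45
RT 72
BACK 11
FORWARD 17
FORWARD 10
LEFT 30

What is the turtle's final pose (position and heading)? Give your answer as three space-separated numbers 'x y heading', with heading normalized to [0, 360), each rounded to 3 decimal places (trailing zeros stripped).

Executing turtle program step by step:
Start: pos=(0,0), heading=0, pen down
FD 3: (0,0) -> (3,0) [heading=0, draw]
LT 304: heading 0 -> 304
RT 84: heading 304 -> 220
PD: pen down
FD 11: (3,0) -> (-5.426,-7.071) [heading=220, draw]
FD 19: (-5.426,-7.071) -> (-19.981,-19.284) [heading=220, draw]
RT 45: heading 220 -> 175
RT 72: heading 175 -> 103
BK 11: (-19.981,-19.284) -> (-17.507,-30.002) [heading=103, draw]
FD 17: (-17.507,-30.002) -> (-21.331,-13.437) [heading=103, draw]
FD 10: (-21.331,-13.437) -> (-23.581,-3.694) [heading=103, draw]
LT 30: heading 103 -> 133
Final: pos=(-23.581,-3.694), heading=133, 6 segment(s) drawn

Answer: -23.581 -3.694 133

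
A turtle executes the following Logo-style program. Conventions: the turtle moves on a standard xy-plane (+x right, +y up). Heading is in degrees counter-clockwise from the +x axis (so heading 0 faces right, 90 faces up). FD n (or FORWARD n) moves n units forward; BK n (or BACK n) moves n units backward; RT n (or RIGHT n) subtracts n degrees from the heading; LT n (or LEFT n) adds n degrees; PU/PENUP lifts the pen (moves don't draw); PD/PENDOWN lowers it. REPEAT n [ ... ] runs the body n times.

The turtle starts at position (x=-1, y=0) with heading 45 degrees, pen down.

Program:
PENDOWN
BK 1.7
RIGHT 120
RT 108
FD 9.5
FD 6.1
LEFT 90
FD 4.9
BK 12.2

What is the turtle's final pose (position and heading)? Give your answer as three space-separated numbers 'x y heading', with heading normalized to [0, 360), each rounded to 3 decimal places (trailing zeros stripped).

Answer: -17.399 6.904 267

Derivation:
Executing turtle program step by step:
Start: pos=(-1,0), heading=45, pen down
PD: pen down
BK 1.7: (-1,0) -> (-2.202,-1.202) [heading=45, draw]
RT 120: heading 45 -> 285
RT 108: heading 285 -> 177
FD 9.5: (-2.202,-1.202) -> (-11.689,-0.705) [heading=177, draw]
FD 6.1: (-11.689,-0.705) -> (-17.781,-0.386) [heading=177, draw]
LT 90: heading 177 -> 267
FD 4.9: (-17.781,-0.386) -> (-18.037,-5.279) [heading=267, draw]
BK 12.2: (-18.037,-5.279) -> (-17.399,6.904) [heading=267, draw]
Final: pos=(-17.399,6.904), heading=267, 5 segment(s) drawn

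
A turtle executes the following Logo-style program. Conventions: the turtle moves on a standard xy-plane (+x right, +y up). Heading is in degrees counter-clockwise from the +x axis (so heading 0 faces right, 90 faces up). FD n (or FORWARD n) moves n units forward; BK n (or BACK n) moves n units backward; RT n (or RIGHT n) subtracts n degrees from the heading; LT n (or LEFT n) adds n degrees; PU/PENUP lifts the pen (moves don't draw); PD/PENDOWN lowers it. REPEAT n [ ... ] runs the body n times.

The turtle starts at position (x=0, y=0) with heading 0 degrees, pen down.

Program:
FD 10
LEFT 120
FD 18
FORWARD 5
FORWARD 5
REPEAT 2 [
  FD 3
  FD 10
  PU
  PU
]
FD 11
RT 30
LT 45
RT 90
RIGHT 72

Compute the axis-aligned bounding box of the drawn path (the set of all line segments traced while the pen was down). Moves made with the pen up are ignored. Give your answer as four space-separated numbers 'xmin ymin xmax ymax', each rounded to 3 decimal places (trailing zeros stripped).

Executing turtle program step by step:
Start: pos=(0,0), heading=0, pen down
FD 10: (0,0) -> (10,0) [heading=0, draw]
LT 120: heading 0 -> 120
FD 18: (10,0) -> (1,15.588) [heading=120, draw]
FD 5: (1,15.588) -> (-1.5,19.919) [heading=120, draw]
FD 5: (-1.5,19.919) -> (-4,24.249) [heading=120, draw]
REPEAT 2 [
  -- iteration 1/2 --
  FD 3: (-4,24.249) -> (-5.5,26.847) [heading=120, draw]
  FD 10: (-5.5,26.847) -> (-10.5,35.507) [heading=120, draw]
  PU: pen up
  PU: pen up
  -- iteration 2/2 --
  FD 3: (-10.5,35.507) -> (-12,38.105) [heading=120, move]
  FD 10: (-12,38.105) -> (-17,46.765) [heading=120, move]
  PU: pen up
  PU: pen up
]
FD 11: (-17,46.765) -> (-22.5,56.292) [heading=120, move]
RT 30: heading 120 -> 90
LT 45: heading 90 -> 135
RT 90: heading 135 -> 45
RT 72: heading 45 -> 333
Final: pos=(-22.5,56.292), heading=333, 6 segment(s) drawn

Segment endpoints: x in {-10.5, -5.5, -4, -1.5, 0, 1, 10}, y in {0, 15.588, 19.919, 24.249, 26.847, 35.507}
xmin=-10.5, ymin=0, xmax=10, ymax=35.507

Answer: -10.5 0 10 35.507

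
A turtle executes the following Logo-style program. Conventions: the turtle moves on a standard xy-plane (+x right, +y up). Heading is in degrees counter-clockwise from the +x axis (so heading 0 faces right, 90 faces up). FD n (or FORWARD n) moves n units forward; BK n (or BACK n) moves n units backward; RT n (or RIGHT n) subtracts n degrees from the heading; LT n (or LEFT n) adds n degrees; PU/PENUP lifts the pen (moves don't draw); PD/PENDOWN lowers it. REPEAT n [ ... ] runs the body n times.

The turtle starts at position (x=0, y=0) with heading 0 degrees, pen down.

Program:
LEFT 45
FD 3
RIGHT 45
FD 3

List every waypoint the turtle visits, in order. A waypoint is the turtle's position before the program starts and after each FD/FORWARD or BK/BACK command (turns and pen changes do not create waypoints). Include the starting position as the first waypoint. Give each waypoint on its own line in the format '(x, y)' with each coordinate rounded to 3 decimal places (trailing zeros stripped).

Answer: (0, 0)
(2.121, 2.121)
(5.121, 2.121)

Derivation:
Executing turtle program step by step:
Start: pos=(0,0), heading=0, pen down
LT 45: heading 0 -> 45
FD 3: (0,0) -> (2.121,2.121) [heading=45, draw]
RT 45: heading 45 -> 0
FD 3: (2.121,2.121) -> (5.121,2.121) [heading=0, draw]
Final: pos=(5.121,2.121), heading=0, 2 segment(s) drawn
Waypoints (3 total):
(0, 0)
(2.121, 2.121)
(5.121, 2.121)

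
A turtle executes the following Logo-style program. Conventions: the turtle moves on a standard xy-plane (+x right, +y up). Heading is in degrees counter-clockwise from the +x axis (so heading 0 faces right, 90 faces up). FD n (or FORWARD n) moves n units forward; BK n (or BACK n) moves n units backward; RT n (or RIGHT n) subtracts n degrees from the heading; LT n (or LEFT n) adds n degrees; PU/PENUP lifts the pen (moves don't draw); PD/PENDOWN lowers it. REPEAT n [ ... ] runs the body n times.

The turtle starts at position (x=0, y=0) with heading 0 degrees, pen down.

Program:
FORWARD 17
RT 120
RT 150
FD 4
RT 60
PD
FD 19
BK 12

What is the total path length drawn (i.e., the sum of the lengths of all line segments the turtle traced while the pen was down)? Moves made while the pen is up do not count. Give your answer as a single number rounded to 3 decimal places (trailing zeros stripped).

Answer: 52

Derivation:
Executing turtle program step by step:
Start: pos=(0,0), heading=0, pen down
FD 17: (0,0) -> (17,0) [heading=0, draw]
RT 120: heading 0 -> 240
RT 150: heading 240 -> 90
FD 4: (17,0) -> (17,4) [heading=90, draw]
RT 60: heading 90 -> 30
PD: pen down
FD 19: (17,4) -> (33.454,13.5) [heading=30, draw]
BK 12: (33.454,13.5) -> (23.062,7.5) [heading=30, draw]
Final: pos=(23.062,7.5), heading=30, 4 segment(s) drawn

Segment lengths:
  seg 1: (0,0) -> (17,0), length = 17
  seg 2: (17,0) -> (17,4), length = 4
  seg 3: (17,4) -> (33.454,13.5), length = 19
  seg 4: (33.454,13.5) -> (23.062,7.5), length = 12
Total = 52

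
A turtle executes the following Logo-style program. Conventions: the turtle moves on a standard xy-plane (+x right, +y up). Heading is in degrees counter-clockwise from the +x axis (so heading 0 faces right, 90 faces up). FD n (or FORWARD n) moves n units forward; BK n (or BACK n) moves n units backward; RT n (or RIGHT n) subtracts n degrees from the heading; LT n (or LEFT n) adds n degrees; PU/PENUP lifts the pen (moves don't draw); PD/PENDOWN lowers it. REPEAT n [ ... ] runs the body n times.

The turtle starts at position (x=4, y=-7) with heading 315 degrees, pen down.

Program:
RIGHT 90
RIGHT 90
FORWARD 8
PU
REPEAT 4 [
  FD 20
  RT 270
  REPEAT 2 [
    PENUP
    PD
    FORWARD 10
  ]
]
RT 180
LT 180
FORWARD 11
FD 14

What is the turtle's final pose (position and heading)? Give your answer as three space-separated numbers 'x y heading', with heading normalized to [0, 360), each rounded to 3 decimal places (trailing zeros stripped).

Executing turtle program step by step:
Start: pos=(4,-7), heading=315, pen down
RT 90: heading 315 -> 225
RT 90: heading 225 -> 135
FD 8: (4,-7) -> (-1.657,-1.343) [heading=135, draw]
PU: pen up
REPEAT 4 [
  -- iteration 1/4 --
  FD 20: (-1.657,-1.343) -> (-15.799,12.799) [heading=135, move]
  RT 270: heading 135 -> 225
  REPEAT 2 [
    -- iteration 1/2 --
    PU: pen up
    PD: pen down
    FD 10: (-15.799,12.799) -> (-22.87,5.728) [heading=225, draw]
    -- iteration 2/2 --
    PU: pen up
    PD: pen down
    FD 10: (-22.87,5.728) -> (-29.941,-1.343) [heading=225, draw]
  ]
  -- iteration 2/4 --
  FD 20: (-29.941,-1.343) -> (-44.083,-15.485) [heading=225, draw]
  RT 270: heading 225 -> 315
  REPEAT 2 [
    -- iteration 1/2 --
    PU: pen up
    PD: pen down
    FD 10: (-44.083,-15.485) -> (-37.012,-22.556) [heading=315, draw]
    -- iteration 2/2 --
    PU: pen up
    PD: pen down
    FD 10: (-37.012,-22.556) -> (-29.941,-29.627) [heading=315, draw]
  ]
  -- iteration 3/4 --
  FD 20: (-29.941,-29.627) -> (-15.799,-43.77) [heading=315, draw]
  RT 270: heading 315 -> 45
  REPEAT 2 [
    -- iteration 1/2 --
    PU: pen up
    PD: pen down
    FD 10: (-15.799,-43.77) -> (-8.728,-36.698) [heading=45, draw]
    -- iteration 2/2 --
    PU: pen up
    PD: pen down
    FD 10: (-8.728,-36.698) -> (-1.657,-29.627) [heading=45, draw]
  ]
  -- iteration 4/4 --
  FD 20: (-1.657,-29.627) -> (12.485,-15.485) [heading=45, draw]
  RT 270: heading 45 -> 135
  REPEAT 2 [
    -- iteration 1/2 --
    PU: pen up
    PD: pen down
    FD 10: (12.485,-15.485) -> (5.414,-8.414) [heading=135, draw]
    -- iteration 2/2 --
    PU: pen up
    PD: pen down
    FD 10: (5.414,-8.414) -> (-1.657,-1.343) [heading=135, draw]
  ]
]
RT 180: heading 135 -> 315
LT 180: heading 315 -> 135
FD 11: (-1.657,-1.343) -> (-9.435,6.435) [heading=135, draw]
FD 14: (-9.435,6.435) -> (-19.335,16.335) [heading=135, draw]
Final: pos=(-19.335,16.335), heading=135, 14 segment(s) drawn

Answer: -19.335 16.335 135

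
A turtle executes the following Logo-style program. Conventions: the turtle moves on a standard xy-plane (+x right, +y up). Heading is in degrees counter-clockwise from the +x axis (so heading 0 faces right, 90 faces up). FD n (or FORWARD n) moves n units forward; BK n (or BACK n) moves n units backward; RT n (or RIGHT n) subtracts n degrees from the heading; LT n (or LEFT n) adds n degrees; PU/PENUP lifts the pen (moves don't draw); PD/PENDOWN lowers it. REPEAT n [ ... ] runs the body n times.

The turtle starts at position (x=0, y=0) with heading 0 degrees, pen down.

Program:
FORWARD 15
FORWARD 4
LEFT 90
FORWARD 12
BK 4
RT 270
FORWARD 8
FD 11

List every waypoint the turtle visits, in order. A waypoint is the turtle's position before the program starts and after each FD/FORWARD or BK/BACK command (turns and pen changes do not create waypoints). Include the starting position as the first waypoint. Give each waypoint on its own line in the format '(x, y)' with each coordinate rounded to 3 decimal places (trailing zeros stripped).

Executing turtle program step by step:
Start: pos=(0,0), heading=0, pen down
FD 15: (0,0) -> (15,0) [heading=0, draw]
FD 4: (15,0) -> (19,0) [heading=0, draw]
LT 90: heading 0 -> 90
FD 12: (19,0) -> (19,12) [heading=90, draw]
BK 4: (19,12) -> (19,8) [heading=90, draw]
RT 270: heading 90 -> 180
FD 8: (19,8) -> (11,8) [heading=180, draw]
FD 11: (11,8) -> (0,8) [heading=180, draw]
Final: pos=(0,8), heading=180, 6 segment(s) drawn
Waypoints (7 total):
(0, 0)
(15, 0)
(19, 0)
(19, 12)
(19, 8)
(11, 8)
(0, 8)

Answer: (0, 0)
(15, 0)
(19, 0)
(19, 12)
(19, 8)
(11, 8)
(0, 8)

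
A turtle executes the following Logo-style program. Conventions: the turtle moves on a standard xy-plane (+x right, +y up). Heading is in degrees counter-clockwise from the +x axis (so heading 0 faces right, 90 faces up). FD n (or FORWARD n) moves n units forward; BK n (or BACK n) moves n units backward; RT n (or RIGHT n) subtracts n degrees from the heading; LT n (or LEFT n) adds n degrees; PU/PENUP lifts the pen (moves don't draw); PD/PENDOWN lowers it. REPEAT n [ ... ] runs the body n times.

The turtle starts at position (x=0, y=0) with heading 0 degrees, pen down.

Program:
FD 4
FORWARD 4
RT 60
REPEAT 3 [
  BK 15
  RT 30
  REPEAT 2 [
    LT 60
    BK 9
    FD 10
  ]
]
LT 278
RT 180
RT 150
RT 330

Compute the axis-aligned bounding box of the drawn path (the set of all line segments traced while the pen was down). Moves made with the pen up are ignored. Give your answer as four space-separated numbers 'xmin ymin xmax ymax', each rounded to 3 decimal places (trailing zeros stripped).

Answer: -15.258 -10.268 8 17.49

Derivation:
Executing turtle program step by step:
Start: pos=(0,0), heading=0, pen down
FD 4: (0,0) -> (4,0) [heading=0, draw]
FD 4: (4,0) -> (8,0) [heading=0, draw]
RT 60: heading 0 -> 300
REPEAT 3 [
  -- iteration 1/3 --
  BK 15: (8,0) -> (0.5,12.99) [heading=300, draw]
  RT 30: heading 300 -> 270
  REPEAT 2 [
    -- iteration 1/2 --
    LT 60: heading 270 -> 330
    BK 9: (0.5,12.99) -> (-7.294,17.49) [heading=330, draw]
    FD 10: (-7.294,17.49) -> (1.366,12.49) [heading=330, draw]
    -- iteration 2/2 --
    LT 60: heading 330 -> 30
    BK 9: (1.366,12.49) -> (-6.428,7.99) [heading=30, draw]
    FD 10: (-6.428,7.99) -> (2.232,12.99) [heading=30, draw]
  ]
  -- iteration 2/3 --
  BK 15: (2.232,12.99) -> (-10.758,5.49) [heading=30, draw]
  RT 30: heading 30 -> 0
  REPEAT 2 [
    -- iteration 1/2 --
    LT 60: heading 0 -> 60
    BK 9: (-10.758,5.49) -> (-15.258,-2.304) [heading=60, draw]
    FD 10: (-15.258,-2.304) -> (-10.258,6.356) [heading=60, draw]
    -- iteration 2/2 --
    LT 60: heading 60 -> 120
    BK 9: (-10.258,6.356) -> (-5.758,-1.438) [heading=120, draw]
    FD 10: (-5.758,-1.438) -> (-10.758,7.222) [heading=120, draw]
  ]
  -- iteration 3/3 --
  BK 15: (-10.758,7.222) -> (-3.258,-5.768) [heading=120, draw]
  RT 30: heading 120 -> 90
  REPEAT 2 [
    -- iteration 1/2 --
    LT 60: heading 90 -> 150
    BK 9: (-3.258,-5.768) -> (4.536,-10.268) [heading=150, draw]
    FD 10: (4.536,-10.268) -> (-4.124,-5.268) [heading=150, draw]
    -- iteration 2/2 --
    LT 60: heading 150 -> 210
    BK 9: (-4.124,-5.268) -> (3.67,-0.768) [heading=210, draw]
    FD 10: (3.67,-0.768) -> (-4.99,-5.768) [heading=210, draw]
  ]
]
LT 278: heading 210 -> 128
RT 180: heading 128 -> 308
RT 150: heading 308 -> 158
RT 330: heading 158 -> 188
Final: pos=(-4.99,-5.768), heading=188, 17 segment(s) drawn

Segment endpoints: x in {-15.258, -10.758, -10.758, -10.258, -7.294, -6.428, -5.758, -4.99, -4.124, -3.258, 0, 0.5, 1.366, 2.232, 3.67, 4, 4.536, 8}, y in {-10.268, -5.768, -5.768, -5.268, -2.304, -1.438, -0.768, 0, 5.49, 6.356, 7.222, 7.99, 12.49, 12.99, 12.99, 17.49}
xmin=-15.258, ymin=-10.268, xmax=8, ymax=17.49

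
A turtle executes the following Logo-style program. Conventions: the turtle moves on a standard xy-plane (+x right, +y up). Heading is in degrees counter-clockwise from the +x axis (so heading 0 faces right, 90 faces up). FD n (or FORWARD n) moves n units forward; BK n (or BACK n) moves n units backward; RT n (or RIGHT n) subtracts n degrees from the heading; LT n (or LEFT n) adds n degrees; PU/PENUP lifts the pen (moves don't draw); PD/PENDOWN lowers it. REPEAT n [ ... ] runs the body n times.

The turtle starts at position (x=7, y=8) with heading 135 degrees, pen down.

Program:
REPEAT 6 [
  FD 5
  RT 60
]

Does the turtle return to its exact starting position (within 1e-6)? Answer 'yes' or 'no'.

Executing turtle program step by step:
Start: pos=(7,8), heading=135, pen down
REPEAT 6 [
  -- iteration 1/6 --
  FD 5: (7,8) -> (3.464,11.536) [heading=135, draw]
  RT 60: heading 135 -> 75
  -- iteration 2/6 --
  FD 5: (3.464,11.536) -> (4.759,16.365) [heading=75, draw]
  RT 60: heading 75 -> 15
  -- iteration 3/6 --
  FD 5: (4.759,16.365) -> (9.588,17.659) [heading=15, draw]
  RT 60: heading 15 -> 315
  -- iteration 4/6 --
  FD 5: (9.588,17.659) -> (13.124,14.124) [heading=315, draw]
  RT 60: heading 315 -> 255
  -- iteration 5/6 --
  FD 5: (13.124,14.124) -> (11.83,9.294) [heading=255, draw]
  RT 60: heading 255 -> 195
  -- iteration 6/6 --
  FD 5: (11.83,9.294) -> (7,8) [heading=195, draw]
  RT 60: heading 195 -> 135
]
Final: pos=(7,8), heading=135, 6 segment(s) drawn

Start position: (7, 8)
Final position: (7, 8)
Distance = 0; < 1e-6 -> CLOSED

Answer: yes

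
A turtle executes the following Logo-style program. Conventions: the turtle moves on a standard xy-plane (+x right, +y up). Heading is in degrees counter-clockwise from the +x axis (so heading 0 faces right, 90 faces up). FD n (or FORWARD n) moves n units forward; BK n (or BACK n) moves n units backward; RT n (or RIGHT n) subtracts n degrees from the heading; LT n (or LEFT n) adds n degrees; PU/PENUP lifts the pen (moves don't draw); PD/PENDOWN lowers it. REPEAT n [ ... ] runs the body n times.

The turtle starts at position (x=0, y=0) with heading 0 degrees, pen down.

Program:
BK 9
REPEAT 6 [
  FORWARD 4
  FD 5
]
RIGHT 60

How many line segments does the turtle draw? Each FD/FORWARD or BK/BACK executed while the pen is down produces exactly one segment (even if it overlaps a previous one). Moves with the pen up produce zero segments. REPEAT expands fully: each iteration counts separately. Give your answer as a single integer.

Executing turtle program step by step:
Start: pos=(0,0), heading=0, pen down
BK 9: (0,0) -> (-9,0) [heading=0, draw]
REPEAT 6 [
  -- iteration 1/6 --
  FD 4: (-9,0) -> (-5,0) [heading=0, draw]
  FD 5: (-5,0) -> (0,0) [heading=0, draw]
  -- iteration 2/6 --
  FD 4: (0,0) -> (4,0) [heading=0, draw]
  FD 5: (4,0) -> (9,0) [heading=0, draw]
  -- iteration 3/6 --
  FD 4: (9,0) -> (13,0) [heading=0, draw]
  FD 5: (13,0) -> (18,0) [heading=0, draw]
  -- iteration 4/6 --
  FD 4: (18,0) -> (22,0) [heading=0, draw]
  FD 5: (22,0) -> (27,0) [heading=0, draw]
  -- iteration 5/6 --
  FD 4: (27,0) -> (31,0) [heading=0, draw]
  FD 5: (31,0) -> (36,0) [heading=0, draw]
  -- iteration 6/6 --
  FD 4: (36,0) -> (40,0) [heading=0, draw]
  FD 5: (40,0) -> (45,0) [heading=0, draw]
]
RT 60: heading 0 -> 300
Final: pos=(45,0), heading=300, 13 segment(s) drawn
Segments drawn: 13

Answer: 13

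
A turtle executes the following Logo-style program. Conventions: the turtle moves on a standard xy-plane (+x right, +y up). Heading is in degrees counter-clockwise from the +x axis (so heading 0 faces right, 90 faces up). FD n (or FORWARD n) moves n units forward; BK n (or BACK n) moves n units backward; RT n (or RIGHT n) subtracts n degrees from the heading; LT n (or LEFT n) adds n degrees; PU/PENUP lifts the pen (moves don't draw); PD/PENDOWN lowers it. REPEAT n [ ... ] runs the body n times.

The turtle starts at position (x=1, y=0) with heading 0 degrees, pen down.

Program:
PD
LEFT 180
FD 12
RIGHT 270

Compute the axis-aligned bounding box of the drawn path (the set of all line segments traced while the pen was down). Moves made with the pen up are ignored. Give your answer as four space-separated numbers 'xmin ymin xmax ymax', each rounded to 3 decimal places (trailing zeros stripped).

Executing turtle program step by step:
Start: pos=(1,0), heading=0, pen down
PD: pen down
LT 180: heading 0 -> 180
FD 12: (1,0) -> (-11,0) [heading=180, draw]
RT 270: heading 180 -> 270
Final: pos=(-11,0), heading=270, 1 segment(s) drawn

Segment endpoints: x in {-11, 1}, y in {0, 0}
xmin=-11, ymin=0, xmax=1, ymax=0

Answer: -11 0 1 0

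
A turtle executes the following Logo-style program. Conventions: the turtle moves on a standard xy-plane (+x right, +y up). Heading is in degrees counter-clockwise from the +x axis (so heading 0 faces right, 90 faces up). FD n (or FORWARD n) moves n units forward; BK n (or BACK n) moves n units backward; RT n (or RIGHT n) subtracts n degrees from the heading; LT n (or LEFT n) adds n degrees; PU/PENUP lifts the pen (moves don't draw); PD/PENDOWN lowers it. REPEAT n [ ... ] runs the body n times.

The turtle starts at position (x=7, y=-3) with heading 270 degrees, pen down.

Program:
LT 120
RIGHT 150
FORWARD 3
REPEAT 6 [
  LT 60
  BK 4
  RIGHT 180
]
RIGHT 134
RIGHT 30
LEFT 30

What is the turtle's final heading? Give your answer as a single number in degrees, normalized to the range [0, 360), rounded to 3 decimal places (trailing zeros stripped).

Executing turtle program step by step:
Start: pos=(7,-3), heading=270, pen down
LT 120: heading 270 -> 30
RT 150: heading 30 -> 240
FD 3: (7,-3) -> (5.5,-5.598) [heading=240, draw]
REPEAT 6 [
  -- iteration 1/6 --
  LT 60: heading 240 -> 300
  BK 4: (5.5,-5.598) -> (3.5,-2.134) [heading=300, draw]
  RT 180: heading 300 -> 120
  -- iteration 2/6 --
  LT 60: heading 120 -> 180
  BK 4: (3.5,-2.134) -> (7.5,-2.134) [heading=180, draw]
  RT 180: heading 180 -> 0
  -- iteration 3/6 --
  LT 60: heading 0 -> 60
  BK 4: (7.5,-2.134) -> (5.5,-5.598) [heading=60, draw]
  RT 180: heading 60 -> 240
  -- iteration 4/6 --
  LT 60: heading 240 -> 300
  BK 4: (5.5,-5.598) -> (3.5,-2.134) [heading=300, draw]
  RT 180: heading 300 -> 120
  -- iteration 5/6 --
  LT 60: heading 120 -> 180
  BK 4: (3.5,-2.134) -> (7.5,-2.134) [heading=180, draw]
  RT 180: heading 180 -> 0
  -- iteration 6/6 --
  LT 60: heading 0 -> 60
  BK 4: (7.5,-2.134) -> (5.5,-5.598) [heading=60, draw]
  RT 180: heading 60 -> 240
]
RT 134: heading 240 -> 106
RT 30: heading 106 -> 76
LT 30: heading 76 -> 106
Final: pos=(5.5,-5.598), heading=106, 7 segment(s) drawn

Answer: 106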